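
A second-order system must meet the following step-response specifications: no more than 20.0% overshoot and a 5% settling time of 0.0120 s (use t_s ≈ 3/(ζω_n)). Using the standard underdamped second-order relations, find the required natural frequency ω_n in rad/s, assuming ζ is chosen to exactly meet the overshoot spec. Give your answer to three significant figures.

ζ = −ln(OS)/√(π² + (ln OS)²). With OS = 0.200, ln OS = −1.609 and ζ = 1.609/3.530 = 0.456.
Then ω_n = 3/(ζ t_s) = 3/(0.456 × 0.0120) = 548 rad/s.

ω_n ≈ 548 rad/s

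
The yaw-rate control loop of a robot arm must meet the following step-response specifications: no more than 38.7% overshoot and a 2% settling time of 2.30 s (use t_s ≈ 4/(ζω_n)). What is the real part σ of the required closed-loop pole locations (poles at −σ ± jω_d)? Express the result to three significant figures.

σ ≈ 1.74

The settling-time spec alone fixes σ = ζω_n = 4/t_s = 4/2.30 = 1.74.
(Overshoot then fixes ζ = 0.289 and hence ω_d = σ·√(1−ζ²)/ζ = 5.76 rad/s.)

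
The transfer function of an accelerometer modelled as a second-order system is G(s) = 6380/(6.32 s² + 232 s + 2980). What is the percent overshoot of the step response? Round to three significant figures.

Dividing through by 6.32: denominator becomes s² + 36.71 s + 471.5.
So ω_n = √471.5 = 21.7 rad/s and ζ = 36.71/(2·21.7) = 0.845.
%OS = 100·exp(−πζ/√(1−ζ²)) = 0.695%.

%OS ≈ 0.695%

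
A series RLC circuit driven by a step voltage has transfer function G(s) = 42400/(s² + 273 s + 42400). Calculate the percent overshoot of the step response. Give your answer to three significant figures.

Comparing the denominator to s² + 2ζω_n s + ω_n²: ω_n = √42400 = 206 rad/s, and 2ζω_n = 273 so ζ = 273/(2·206) = 0.663.
%OS = 100·exp(−πζ/√(1−ζ²)) = 6.19%.

%OS ≈ 6.19%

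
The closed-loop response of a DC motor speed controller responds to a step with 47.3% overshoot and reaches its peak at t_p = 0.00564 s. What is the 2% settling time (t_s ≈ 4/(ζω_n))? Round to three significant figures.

The overshoot fixes ζ = −ln(OS)/√(π²+ln²(OS)) = 0.232.
From t_p = π/ω_d, ω_d = π/0.00564 = 557 rad/s, so ω_n = ω_d/√(1−ζ²) = 573 rad/s.
t_s ≈ 4/(ζω_n) = 4/(0.232·573) = 0.0301 s.

t_s ≈ 0.0301 s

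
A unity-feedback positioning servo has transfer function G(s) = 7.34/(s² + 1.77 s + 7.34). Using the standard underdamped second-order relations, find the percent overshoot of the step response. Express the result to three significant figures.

Comparing the denominator to s² + 2ζω_n s + ω_n²: ω_n = √7.34 = 2.71 rad/s, and 2ζω_n = 1.77 so ζ = 1.77/(2·2.71) = 0.327.
Overshoot: exp(−π·0.327/√(1−0.327²)) = 0.338, i.e. 33.8%.

%OS ≈ 33.8%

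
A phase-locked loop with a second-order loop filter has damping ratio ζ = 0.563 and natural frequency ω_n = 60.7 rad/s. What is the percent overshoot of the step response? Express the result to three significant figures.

%OS ≈ 11.8%

For an underdamped second-order system, %OS = 100·exp(−πζ/√(1−ζ²)).
πζ/√(1−ζ²) = π·0.563/√(1−0.317) = 2.140, so %OS = 100·e^(−2.140) = 11.8%.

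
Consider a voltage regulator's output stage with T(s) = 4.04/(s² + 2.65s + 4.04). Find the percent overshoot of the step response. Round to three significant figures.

%OS ≈ 6.37%

Comparing the denominator to s² + 2ζω_n s + ω_n²: ω_n = √4.04 = 2.01 rad/s, and 2ζω_n = 2.65 so ζ = 2.65/(2·2.01) = 0.659.
%OS = 100·exp(−πζ/√(1−ζ²)) = 6.37%.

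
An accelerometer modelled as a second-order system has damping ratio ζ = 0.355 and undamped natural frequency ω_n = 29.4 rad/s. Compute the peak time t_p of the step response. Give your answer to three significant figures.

t_p ≈ 0.114 s

The damped frequency is ω_d = ω_n√(1−ζ²) = 29.4·√(1−0.126) = 27.5 rad/s.
Peak time t_p = π/ω_d = π/27.5 = 0.114 s.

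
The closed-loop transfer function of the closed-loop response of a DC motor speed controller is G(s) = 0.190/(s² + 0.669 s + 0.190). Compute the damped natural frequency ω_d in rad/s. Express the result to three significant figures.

Comparing the denominator to s² + 2ζω_n s + ω_n²: ω_n = √0.190 = 0.436 rad/s, and 2ζω_n = 0.669 so ζ = 0.669/(2·0.436) = 0.767.
ω_d = ω_n√(1−ζ²) = 0.279 rad/s.

ω_d ≈ 0.279 rad/s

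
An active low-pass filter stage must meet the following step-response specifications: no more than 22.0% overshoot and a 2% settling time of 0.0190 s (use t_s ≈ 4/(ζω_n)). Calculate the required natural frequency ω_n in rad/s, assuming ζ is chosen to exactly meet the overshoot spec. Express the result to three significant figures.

ω_n ≈ 485 rad/s

ζ = −ln(OS)/√(π² + (ln OS)²). With OS = 0.220, ln OS = −1.514 and ζ = 1.514/3.487 = 0.434.
From t_s ≈ 4/(ζω_n): ω_n = 4/(ζ·t_s) = 4/(0.434·0.0190) = 485 rad/s.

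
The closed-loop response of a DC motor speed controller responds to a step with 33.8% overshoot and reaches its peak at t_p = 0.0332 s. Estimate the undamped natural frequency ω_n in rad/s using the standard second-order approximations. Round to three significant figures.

From the overshoot, ζ = −ln(OS)/√(π²+ln²(OS)) = 0.326.
t_p = π/ω_d ⇒ ω_d = 94.6 rad/s; then ω_n = ω_d/√(1−ζ²) = 100 rad/s.

ω_n ≈ 100 rad/s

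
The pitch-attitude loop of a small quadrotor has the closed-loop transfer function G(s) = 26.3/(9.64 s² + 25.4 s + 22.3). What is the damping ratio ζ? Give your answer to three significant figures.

ζ ≈ 0.866

Dividing through by 9.64: denominator becomes s² + 2.635 s + 2.313.
So ω_n = √2.313 = 1.52 rad/s and ζ = 2.635/(2·1.52) = 0.866.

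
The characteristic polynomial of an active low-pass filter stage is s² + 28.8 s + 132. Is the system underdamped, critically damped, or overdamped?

a² − 4b = 300 > 0 (two distinct real roots); the system is overdamped.

overdamped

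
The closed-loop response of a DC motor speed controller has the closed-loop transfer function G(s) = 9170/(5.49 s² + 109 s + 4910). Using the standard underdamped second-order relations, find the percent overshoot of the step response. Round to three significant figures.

Dividing through by 5.49: denominator becomes s² + 19.85 s + 894.4.
So ω_n = √894.4 = 29.9 rad/s and ζ = 19.85/(2·29.9) = 0.332.
%OS = 100·exp(−πζ/√(1−ζ²)) = 33.1%.

%OS ≈ 33.1%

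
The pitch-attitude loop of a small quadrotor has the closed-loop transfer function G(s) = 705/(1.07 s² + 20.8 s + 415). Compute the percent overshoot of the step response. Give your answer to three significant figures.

%OS ≈ 16.8%

Dividing through by 1.07: denominator becomes s² + 19.44 s + 387.9.
So ω_n = √387.9 = 19.7 rad/s and ζ = 19.44/(2·19.7) = 0.494.
%OS = 100·exp(−πζ/√(1−ζ²)) = 16.8%.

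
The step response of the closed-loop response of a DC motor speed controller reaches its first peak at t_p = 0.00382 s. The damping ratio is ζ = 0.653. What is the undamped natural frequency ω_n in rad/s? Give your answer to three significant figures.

ω_n ≈ 1090 rad/s

Peak time t_p = π/ω_d, so ω_d = π/t_p = π/0.00382 = 822 rad/s.
ω_n = ω_d/√(1−ζ²) = 822/√0.574 = 1090 rad/s.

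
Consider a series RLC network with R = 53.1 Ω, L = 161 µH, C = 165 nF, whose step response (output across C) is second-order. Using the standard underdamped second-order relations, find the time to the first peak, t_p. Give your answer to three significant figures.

For a series RLC circuit (capacitor voltage as output), ω_n = 1/√(LC) = 1/√(161 µH · 165 nF) = 194000 rad/s.
ζ = (R/2)·√(C/L) = (53.1/2)·√(165 nF/161 µH) = 0.850.
The damped frequency ω_d = ω_n√(1−ζ²) = 102000 rad/s. t_p = π/ω_d = 0.0000307 s.

t_p ≈ 0.0000307 s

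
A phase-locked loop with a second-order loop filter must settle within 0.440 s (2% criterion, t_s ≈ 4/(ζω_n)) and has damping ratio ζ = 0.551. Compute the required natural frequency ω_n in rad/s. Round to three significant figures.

Rearranging t_s ≈ 4/(ζω_n) gives ω_n = 4/(ζ·t_s) = 4/(0.551 × 0.440) = 16.5 rad/s.

ω_n ≈ 16.5 rad/s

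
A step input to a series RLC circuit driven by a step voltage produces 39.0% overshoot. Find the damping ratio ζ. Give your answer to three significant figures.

Inverting the overshoot relation: ζ = |ln 0.390|/√(π² + ln²0.390) = 0.287.

ζ ≈ 0.287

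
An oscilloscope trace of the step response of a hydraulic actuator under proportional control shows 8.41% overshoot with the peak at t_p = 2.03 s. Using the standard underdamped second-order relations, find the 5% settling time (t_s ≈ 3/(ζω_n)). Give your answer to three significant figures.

t_s ≈ 2.46 s

The overshoot fixes ζ = −ln(OS)/√(π²+ln²(OS)) = 0.619.
From t_p = π/ω_d, ω_d = π/2.03 = 1.55 rad/s, so ω_n = ω_d/√(1−ζ²) = 1.97 rad/s.
t_s ≈ 3/(ζω_n) = 3/(0.619·1.97) = 2.46 s.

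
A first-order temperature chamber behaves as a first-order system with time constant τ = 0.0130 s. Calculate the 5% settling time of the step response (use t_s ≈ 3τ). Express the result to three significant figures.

t_s ≈ 0.0390 s

t_s ≈ 3τ = 0.0390 s.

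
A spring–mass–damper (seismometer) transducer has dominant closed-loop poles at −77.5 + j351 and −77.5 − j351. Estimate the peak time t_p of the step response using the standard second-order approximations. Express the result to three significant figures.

t_p = π/ω_d with ω_d = 351 (the imaginary part), so t_p = 0.00895 s.

t_p ≈ 0.00895 s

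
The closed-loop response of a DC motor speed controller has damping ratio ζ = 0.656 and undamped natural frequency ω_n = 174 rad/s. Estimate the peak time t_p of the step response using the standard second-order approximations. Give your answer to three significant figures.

The damped frequency is ω_d = ω_n√(1−ζ²) = 174·√(1−0.430) = 131 rad/s.
Peak time t_p = π/ω_d = π/131 = 0.0239 s.

t_p ≈ 0.0239 s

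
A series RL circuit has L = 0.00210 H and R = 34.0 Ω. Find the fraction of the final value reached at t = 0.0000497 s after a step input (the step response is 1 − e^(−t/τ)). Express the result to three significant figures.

y/y_∞ ≈ 0.553

τ = L/R = 0.00210/34.0 = 0.0000618 s.
y(t)/y_∞ = 1 − e^(−t/τ) = 1 − e^(−0.0000497/0.0000618) = 1 − e^(−0.805) = 0.553.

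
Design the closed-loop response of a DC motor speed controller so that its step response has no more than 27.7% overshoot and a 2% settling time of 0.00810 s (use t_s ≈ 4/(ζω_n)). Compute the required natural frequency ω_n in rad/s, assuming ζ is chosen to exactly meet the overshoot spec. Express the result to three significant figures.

ω_n ≈ 1310 rad/s

Inverting the overshoot relation: ζ = |ln 0.277|/√(π² + ln²0.277) = 0.378.
From t_s ≈ 4/(ζω_n): ω_n = 4/(ζ·t_s) = 4/(0.378·0.00810) = 1310 rad/s.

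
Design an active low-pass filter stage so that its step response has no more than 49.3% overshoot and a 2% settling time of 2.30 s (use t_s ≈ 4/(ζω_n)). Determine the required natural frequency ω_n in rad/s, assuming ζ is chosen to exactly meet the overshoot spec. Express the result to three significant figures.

ω_n ≈ 7.92 rad/s

ζ = −ln(OS)/√(π² + (ln OS)²). With OS = 0.493, ln OS = −0.7072 and ζ = 0.7072/3.220 = 0.220.
From t_s ≈ 4/(ζω_n): ω_n = 4/(ζ·t_s) = 4/(0.220·2.30) = 7.92 rad/s.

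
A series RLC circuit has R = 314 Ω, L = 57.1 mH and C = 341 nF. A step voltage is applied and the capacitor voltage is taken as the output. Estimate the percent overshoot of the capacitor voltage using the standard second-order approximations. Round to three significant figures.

For a series RLC circuit (capacitor voltage as output), ω_n = 1/√(LC) = 1/√(57.1 mH · 341 nF) = 7170 rad/s.
ζ = (R/2)·√(C/L) = (314/2)·√(341 nF/57.1 mH) = 0.384.
%OS = 100·exp(−πζ/√(1−ζ²)) = 27.1%.

%OS ≈ 27.1%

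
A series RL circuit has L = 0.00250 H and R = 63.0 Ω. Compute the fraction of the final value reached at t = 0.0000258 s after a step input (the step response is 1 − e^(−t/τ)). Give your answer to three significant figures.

y/y_∞ ≈ 0.478

τ = L/R = 0.00250/63.0 = 0.0000397 s.
y(t)/y_∞ = 1 − e^(−t/τ) = 1 − e^(−0.0000258/0.0000397) = 1 − e^(−0.650) = 0.478.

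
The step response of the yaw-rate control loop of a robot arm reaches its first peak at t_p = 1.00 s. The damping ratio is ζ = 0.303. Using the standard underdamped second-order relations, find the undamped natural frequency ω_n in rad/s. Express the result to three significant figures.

ω_n ≈ 3.30 rad/s

Peak time t_p = π/ω_d, so ω_d = π/t_p = π/1.00 = 3.14 rad/s.
ω_n = ω_d/√(1−ζ²) = 3.14/√0.908 = 3.30 rad/s.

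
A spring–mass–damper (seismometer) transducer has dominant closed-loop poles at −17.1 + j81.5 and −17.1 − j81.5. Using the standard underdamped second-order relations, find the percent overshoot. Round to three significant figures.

The poles are at −σ ± jω_d with σ = 17.1 and ω_d = 81.5, so ω_n = √(σ²+ω_d²) = 83.3 rad/s and ζ = σ/ω_n = 0.205.
%OS = 100·exp(−πζ/√(1−ζ²)) = 51.7%.

%OS ≈ 51.7%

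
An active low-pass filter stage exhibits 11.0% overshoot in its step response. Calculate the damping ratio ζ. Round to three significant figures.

ζ ≈ 0.575

ζ = −ln(OS)/√(π² + (ln OS)²). With OS = 0.110, ln OS = −2.207 and ζ = 2.207/3.839 = 0.575.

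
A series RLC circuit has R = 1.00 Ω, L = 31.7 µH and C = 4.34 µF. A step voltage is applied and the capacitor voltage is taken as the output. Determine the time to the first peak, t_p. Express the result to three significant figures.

t_p ≈ 0.0000375 s

For a series RLC circuit (capacitor voltage as output), ω_n = 1/√(LC) = 1/√(31.7 µH · 4.34 µF) = 85300 rad/s.
ζ = (R/2)·√(C/L) = (1.00/2)·√(4.34 µF/31.7 µH) = 0.185.
ω_d = 85300·√(1 − 0.185²) = 83800 rad/s. t_p = π/ω_d = 0.0000375 s.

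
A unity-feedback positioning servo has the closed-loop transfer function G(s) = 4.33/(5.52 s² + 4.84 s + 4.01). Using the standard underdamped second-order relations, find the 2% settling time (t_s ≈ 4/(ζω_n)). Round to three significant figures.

Dividing through by 5.52: denominator becomes s² + 0.8768 s + 0.7264.
So ω_n = √0.7264 = 0.852 rad/s and ζ = 0.8768/(2·0.852) = 0.514.
t_s ≈ 4/(ζω_n) = 9.12 s.

t_s ≈ 9.12 s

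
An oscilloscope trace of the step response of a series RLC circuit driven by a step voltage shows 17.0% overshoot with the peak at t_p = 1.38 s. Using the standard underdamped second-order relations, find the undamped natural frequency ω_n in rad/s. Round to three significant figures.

ω_n ≈ 2.61 rad/s

From the overshoot, ζ = −ln(OS)/√(π²+ln²(OS)) = 0.491.
t_p = π/ω_d ⇒ ω_d = 2.28 rad/s; then ω_n = ω_d/√(1−ζ²) = 2.61 rad/s.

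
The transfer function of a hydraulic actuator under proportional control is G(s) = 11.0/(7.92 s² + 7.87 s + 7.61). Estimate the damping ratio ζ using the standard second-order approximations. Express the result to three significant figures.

Dividing through by 7.92: denominator becomes s² + 0.9937 s + 0.9609.
So ω_n = √0.9609 = 0.980 rad/s and ζ = 0.9937/(2·0.980) = 0.507.

ζ ≈ 0.507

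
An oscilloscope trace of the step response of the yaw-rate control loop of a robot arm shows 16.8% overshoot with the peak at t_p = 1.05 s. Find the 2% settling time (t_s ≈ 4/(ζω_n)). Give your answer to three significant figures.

t_s ≈ 2.35 s

From the overshoot, ζ = −ln(OS)/√(π²+ln²(OS)) = 0.494.
t_p = π/ω_d ⇒ ω_d = 2.99 rad/s; then ω_n = ω_d/√(1−ζ²) = 3.44 rad/s.
t_s ≈ 4/(ζω_n) = 4/(0.494·3.44) = 2.35 s.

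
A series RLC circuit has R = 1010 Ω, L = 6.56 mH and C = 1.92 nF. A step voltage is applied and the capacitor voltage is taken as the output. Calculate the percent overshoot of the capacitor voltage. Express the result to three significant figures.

For a series RLC circuit (capacitor voltage as output), ω_n = 1/√(LC) = 1/√(6.56 mH · 1.92 nF) = 282000 rad/s.
ζ = (R/2)·√(C/L) = (1010/2)·√(1.92 nF/6.56 mH) = 0.273.
%OS = 100 e^{−πζ/√(1−ζ²)} with ζ = 0.273 gives 41.0%.

%OS ≈ 41.0%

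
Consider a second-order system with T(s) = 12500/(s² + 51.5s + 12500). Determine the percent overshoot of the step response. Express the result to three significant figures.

%OS ≈ 47.5%

Matching coefficients with s² + 2ζω_n s + ω_n² gives ω_n² = 12500 ⇒ ω_n = 112 rad/s, and ζ = 51.5/(2ω_n) = 0.230.
Overshoot: exp(−π·0.230/√(1−0.230²)) = 0.475, i.e. 47.5%.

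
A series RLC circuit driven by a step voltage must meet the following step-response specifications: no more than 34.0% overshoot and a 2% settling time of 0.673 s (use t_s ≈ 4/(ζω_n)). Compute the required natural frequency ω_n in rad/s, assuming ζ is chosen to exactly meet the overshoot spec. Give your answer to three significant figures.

ω_n ≈ 18.3 rad/s

ζ = −ln(OS)/√(π² + (ln OS)²). With OS = 0.340, ln OS = −1.079 and ζ = 1.079/3.322 = 0.325.
From t_s ≈ 4/(ζω_n): ω_n = 4/(ζ·t_s) = 4/(0.325·0.673) = 18.3 rad/s.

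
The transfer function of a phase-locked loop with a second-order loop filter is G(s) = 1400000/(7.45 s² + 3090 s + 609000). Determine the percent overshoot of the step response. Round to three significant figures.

%OS ≈ 3.65%

Dividing through by 7.45: denominator becomes s² + 414.8 s + 81740.
So ω_n = √81740 = 286 rad/s and ζ = 414.8/(2·286) = 0.725.
%OS = 100·exp(−πζ/√(1−ζ²)) = 3.65%.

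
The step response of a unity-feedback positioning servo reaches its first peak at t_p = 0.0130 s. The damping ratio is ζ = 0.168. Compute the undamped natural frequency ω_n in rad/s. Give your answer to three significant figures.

ω_n ≈ 245 rad/s

Peak time t_p = π/ω_d, so ω_d = π/t_p = π/0.0130 = 242 rad/s.
ω_n = ω_d/√(1−ζ²) = 242/√0.972 = 245 rad/s.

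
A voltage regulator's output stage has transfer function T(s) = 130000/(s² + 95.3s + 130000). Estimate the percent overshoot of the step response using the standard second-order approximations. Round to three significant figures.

%OS ≈ 65.8%

ω_n = √130000 = 361 rad/s; ζ = 95.3/(2·361) = 0.132.
%OS = 100·exp(−πζ/√(1−ζ²)) = 65.8%.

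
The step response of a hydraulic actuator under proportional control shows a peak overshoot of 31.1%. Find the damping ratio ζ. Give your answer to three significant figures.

ζ = −ln(OS)/√(π² + (ln OS)²). With OS = 0.311, ln OS = −1.168 and ζ = 1.168/3.352 = 0.348.

ζ ≈ 0.348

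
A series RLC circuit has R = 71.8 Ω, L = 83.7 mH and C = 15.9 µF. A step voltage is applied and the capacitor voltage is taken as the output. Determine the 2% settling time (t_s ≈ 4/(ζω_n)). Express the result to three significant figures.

t_s ≈ 0.00933 s

For a series RLC circuit (capacitor voltage as output), ω_n = 1/√(LC) = 1/√(83.7 mH · 15.9 µF) = 867 rad/s.
ζ = (R/2)·√(C/L) = (71.8/2)·√(15.9 µF/83.7 mH) = 0.495.
t_s ≈ 4/(ζω_n) = 0.00933 s.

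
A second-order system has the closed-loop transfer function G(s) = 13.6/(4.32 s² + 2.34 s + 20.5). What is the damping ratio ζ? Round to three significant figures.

Dividing through by 4.32: denominator becomes s² + 0.5417 s + 4.745.
So ω_n = √4.745 = 2.18 rad/s and ζ = 0.5417/(2·2.18) = 0.124.

ζ ≈ 0.124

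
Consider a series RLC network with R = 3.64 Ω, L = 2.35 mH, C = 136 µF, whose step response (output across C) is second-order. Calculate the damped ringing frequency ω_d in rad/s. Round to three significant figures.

ω_d ≈ 1590 rad/s

For a series RLC circuit (capacitor voltage as output), ω_n = 1/√(LC) = 1/√(2.35 mH · 136 µF) = 1770 rad/s.
ζ = (R/2)·√(C/L) = (3.64/2)·√(136 µF/2.35 mH) = 0.438.
The damped frequency ω_d = ω_n√(1−ζ²) = 1590 rad/s.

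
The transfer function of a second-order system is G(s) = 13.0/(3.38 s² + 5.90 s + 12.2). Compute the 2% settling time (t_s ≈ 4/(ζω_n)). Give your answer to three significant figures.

Dividing through by 3.38: denominator becomes s² + 1.746 s + 3.609.
So ω_n = √3.609 = 1.90 rad/s and ζ = 1.746/(2·1.90) = 0.459.
t_s ≈ 4/(ζω_n) = 4.58 s.

t_s ≈ 4.58 s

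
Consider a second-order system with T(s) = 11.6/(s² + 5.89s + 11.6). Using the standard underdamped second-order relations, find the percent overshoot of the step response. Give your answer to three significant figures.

ω_n = √11.6 = 3.41 rad/s; ζ = 5.89/(2·3.41) = 0.865.
Overshoot: exp(−π·0.865/√(1−0.865²)) = 0.00448, i.e. 0.448%.

%OS ≈ 0.448%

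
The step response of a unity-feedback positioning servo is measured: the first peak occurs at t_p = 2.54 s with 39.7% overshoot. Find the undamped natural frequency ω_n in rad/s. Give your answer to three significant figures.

ω_n ≈ 1.29 rad/s

ζ from %OS: ζ = |ln 0.397|/√(π²+ln²0.397) = 0.282.
From t_p = π/ω_d, ω_d = π/2.54 = 1.24 rad/s, so ω_n = ω_d/√(1−ζ²) = 1.29 rad/s.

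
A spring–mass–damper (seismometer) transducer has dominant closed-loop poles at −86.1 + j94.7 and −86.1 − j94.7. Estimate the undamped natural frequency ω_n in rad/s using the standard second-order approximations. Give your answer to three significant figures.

With σ = 86.1, ω_d = 94.7: ω_n = √(σ²+ω_d²) = 128 rad/s, ζ = σ/ω_n = 0.673.

ω_n ≈ 128 rad/s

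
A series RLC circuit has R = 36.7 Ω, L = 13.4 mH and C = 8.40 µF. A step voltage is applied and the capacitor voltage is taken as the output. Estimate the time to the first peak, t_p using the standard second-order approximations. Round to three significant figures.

For a series RLC circuit (capacitor voltage as output), ω_n = 1/√(LC) = 1/√(13.4 mH · 8.40 µF) = 2980 rad/s.
ζ = (R/2)·√(C/L) = (36.7/2)·√(8.40 µF/13.4 mH) = 0.459.
ω_d = ω_n√(1−ζ²) = 2650 rad/s. t_p = π/ω_d = 0.00119 s.

t_p ≈ 0.00119 s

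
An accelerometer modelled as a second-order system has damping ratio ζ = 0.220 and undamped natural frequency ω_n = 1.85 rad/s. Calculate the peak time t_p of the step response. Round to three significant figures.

The damped frequency is ω_d = ω_n√(1−ζ²) = 1.85·√(1−0.0484) = 1.80 rad/s.
Peak time t_p = π/ω_d = π/1.80 = 1.74 s.

t_p ≈ 1.74 s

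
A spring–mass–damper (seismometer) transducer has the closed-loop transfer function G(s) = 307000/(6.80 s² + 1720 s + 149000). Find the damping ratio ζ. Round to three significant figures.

Dividing through by 6.80: denominator becomes s² + 252.9 s + 21910.
So ω_n = √21910 = 148 rad/s and ζ = 252.9/(2·148) = 0.854.

ζ ≈ 0.854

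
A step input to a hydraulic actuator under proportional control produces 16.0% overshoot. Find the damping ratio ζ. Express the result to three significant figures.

ζ ≈ 0.504

ζ = −ln(OS)/√(π² + (ln OS)²). With OS = 0.160, ln OS = −1.833 and ζ = 1.833/3.637 = 0.504.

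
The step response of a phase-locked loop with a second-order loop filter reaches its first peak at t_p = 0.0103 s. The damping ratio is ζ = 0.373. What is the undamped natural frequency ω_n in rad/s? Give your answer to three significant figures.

ω_n ≈ 329 rad/s

Peak time t_p = π/ω_d, so ω_d = π/t_p = π/0.0103 = 305 rad/s.
ω_n = ω_d/√(1−ζ²) = 305/√0.861 = 329 rad/s.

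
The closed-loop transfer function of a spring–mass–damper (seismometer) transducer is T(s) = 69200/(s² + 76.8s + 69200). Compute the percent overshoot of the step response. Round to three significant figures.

%OS ≈ 62.9%

Matching coefficients with s² + 2ζω_n s + ω_n² gives ω_n² = 69200 ⇒ ω_n = 263 rad/s, and ζ = 76.8/(2ω_n) = 0.146.
%OS = 100 e^{−πζ/√(1−ζ²)} with ζ = 0.146 gives 62.9%.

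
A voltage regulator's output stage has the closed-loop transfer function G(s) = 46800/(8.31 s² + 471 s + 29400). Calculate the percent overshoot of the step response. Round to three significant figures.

Dividing through by 8.31: denominator becomes s² + 56.68 s + 3538.
So ω_n = √3538 = 59.5 rad/s and ζ = 56.68/(2·59.5) = 0.476.
Overshoot: exp(−π·0.476/√(1−0.476²)) = 0.182, i.e. 18.2%.

%OS ≈ 18.2%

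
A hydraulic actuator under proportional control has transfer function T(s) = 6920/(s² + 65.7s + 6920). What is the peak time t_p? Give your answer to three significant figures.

t_p ≈ 0.0411 s

Matching coefficients with s² + 2ζω_n s + ω_n² gives ω_n² = 6920 ⇒ ω_n = 83.2 rad/s, and ζ = 65.7/(2ω_n) = 0.395.
The damped frequency ω_d = ω_n√(1−ζ²) = 76.4 rad/s. Then t_p = π/ω_d = 0.0411 s.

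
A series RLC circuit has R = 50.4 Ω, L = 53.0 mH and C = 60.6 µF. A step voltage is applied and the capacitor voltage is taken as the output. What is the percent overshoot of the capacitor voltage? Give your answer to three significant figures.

%OS ≈ 0.601%

For a series RLC circuit (capacitor voltage as output), ω_n = 1/√(LC) = 1/√(53.0 mH · 60.6 µF) = 558 rad/s.
ζ = (R/2)·√(C/L) = (50.4/2)·√(60.6 µF/53.0 mH) = 0.852.
%OS = 100 e^{−πζ/√(1−ζ²)} with ζ = 0.852 gives 0.601%.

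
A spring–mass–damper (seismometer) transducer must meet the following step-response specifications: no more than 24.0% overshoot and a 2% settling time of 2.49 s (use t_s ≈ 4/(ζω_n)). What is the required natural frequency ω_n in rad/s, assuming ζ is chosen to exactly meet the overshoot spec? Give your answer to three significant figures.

ω_n ≈ 3.88 rad/s

ζ = −ln(OS)/√(π² + (ln OS)²). With OS = 0.240, ln OS = −1.427 and ζ = 1.427/3.451 = 0.414.
Then ω_n = 4/(ζ t_s) = 4/(0.414 × 2.49) = 3.88 rad/s.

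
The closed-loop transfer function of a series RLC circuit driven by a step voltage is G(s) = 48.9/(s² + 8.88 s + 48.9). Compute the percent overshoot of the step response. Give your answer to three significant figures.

%OS ≈ 7.56%

Comparing the denominator to s² + 2ζω_n s + ω_n²: ω_n = √48.9 = 6.99 rad/s, and 2ζω_n = 8.88 so ζ = 8.88/(2·6.99) = 0.635.
Overshoot: exp(−π·0.635/√(1−0.635²)) = 0.0756, i.e. 7.56%.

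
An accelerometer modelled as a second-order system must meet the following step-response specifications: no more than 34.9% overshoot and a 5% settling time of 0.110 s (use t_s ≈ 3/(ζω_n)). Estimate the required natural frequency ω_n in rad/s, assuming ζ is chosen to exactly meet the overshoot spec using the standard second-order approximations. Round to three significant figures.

ω_n ≈ 85.8 rad/s

ζ = −ln(OS)/√(π² + (ln OS)²). With OS = 0.349, ln OS = −1.053 and ζ = 1.053/3.313 = 0.318.
Then ω_n = 3/(ζ t_s) = 3/(0.318 × 0.110) = 85.8 rad/s.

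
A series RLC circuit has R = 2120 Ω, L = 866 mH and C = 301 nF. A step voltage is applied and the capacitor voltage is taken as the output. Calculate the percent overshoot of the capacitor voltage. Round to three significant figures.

%OS ≈ 8.09%

For a series RLC circuit (capacitor voltage as output), ω_n = 1/√(LC) = 1/√(866 mH · 301 nF) = 1960 rad/s.
ζ = (R/2)·√(C/L) = (2120/2)·√(301 nF/866 mH) = 0.625.
Overshoot: exp(−π·0.625/√(1−0.625²)) = 0.0809, i.e. 8.09%.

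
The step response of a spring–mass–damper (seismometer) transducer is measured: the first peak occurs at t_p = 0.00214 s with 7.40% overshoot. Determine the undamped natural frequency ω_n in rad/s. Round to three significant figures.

From the overshoot, ζ = −ln(OS)/√(π²+ln²(OS)) = 0.638.
t_p = π/ω_d ⇒ ω_d = 1470 rad/s; then ω_n = ω_d/√(1−ζ²) = 1910 rad/s.

ω_n ≈ 1910 rad/s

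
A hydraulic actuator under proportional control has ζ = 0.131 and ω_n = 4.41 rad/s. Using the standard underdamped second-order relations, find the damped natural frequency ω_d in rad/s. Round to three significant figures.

ω_d ≈ 4.37 rad/s

ω_d = ω_n√(1−ζ²) = 4.41·√0.983 = 4.37 rad/s.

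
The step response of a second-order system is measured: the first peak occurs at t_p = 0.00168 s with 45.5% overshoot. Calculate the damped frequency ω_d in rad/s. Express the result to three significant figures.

ω_d ≈ 1870 rad/s

t_p = π/ω_d, so ω_d = π/0.00168 = 1870 rad/s.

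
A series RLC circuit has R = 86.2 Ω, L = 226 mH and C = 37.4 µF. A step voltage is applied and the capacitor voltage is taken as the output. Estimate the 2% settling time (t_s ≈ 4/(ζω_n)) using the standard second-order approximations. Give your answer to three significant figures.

t_s ≈ 0.0210 s

For a series RLC circuit (capacitor voltage as output), ω_n = 1/√(LC) = 1/√(226 mH · 37.4 µF) = 344 rad/s.
ζ = (R/2)·√(C/L) = (86.2/2)·√(37.4 µF/226 mH) = 0.554.
t_s ≈ 4/(ζω_n) = 0.0210 s.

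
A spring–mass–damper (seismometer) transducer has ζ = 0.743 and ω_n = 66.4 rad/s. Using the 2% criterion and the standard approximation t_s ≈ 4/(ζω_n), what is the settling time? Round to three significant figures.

t_s ≈ 4/(ζω_n) = 4/(0.743 × 66.4) = 0.0811 s.

t_s ≈ 0.0811 s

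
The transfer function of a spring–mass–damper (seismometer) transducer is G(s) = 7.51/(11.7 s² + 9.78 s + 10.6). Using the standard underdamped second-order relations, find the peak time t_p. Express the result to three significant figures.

Dividing through by 11.7: denominator becomes s² + 0.8359 s + 0.9060.
So ω_n = √0.9060 = 0.952 rad/s and ζ = 0.8359/(2·0.952) = 0.439.
The damped frequency ω_d = ω_n√(1−ζ²) = 0.855 rad/s. t_p = π/ω_d = 3.67 s.

t_p ≈ 3.67 s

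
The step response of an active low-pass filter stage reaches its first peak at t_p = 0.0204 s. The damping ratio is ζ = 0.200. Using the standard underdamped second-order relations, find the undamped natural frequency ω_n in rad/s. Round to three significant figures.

Peak time t_p = π/ω_d, so ω_d = π/t_p = π/0.0204 = 154 rad/s.
ω_n = ω_d/√(1−ζ²) = 154/√0.960 = 157 rad/s.

ω_n ≈ 157 rad/s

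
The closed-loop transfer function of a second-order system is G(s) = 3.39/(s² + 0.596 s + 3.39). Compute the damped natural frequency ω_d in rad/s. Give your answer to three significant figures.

Comparing the denominator to s² + 2ζω_n s + ω_n²: ω_n = √3.39 = 1.84 rad/s, and 2ζω_n = 0.596 so ζ = 0.596/(2·1.84) = 0.162.
ω_d = ω_n√(1−ζ²) = 1.82 rad/s.

ω_d ≈ 1.82 rad/s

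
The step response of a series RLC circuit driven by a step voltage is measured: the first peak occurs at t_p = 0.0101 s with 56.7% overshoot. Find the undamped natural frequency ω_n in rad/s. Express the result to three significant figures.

The overshoot fixes ζ = −ln(OS)/√(π²+ln²(OS)) = 0.178.
From t_p = π/ω_d, ω_d = π/0.0101 = 311 rad/s, so ω_n = ω_d/√(1−ζ²) = 316 rad/s.

ω_n ≈ 316 rad/s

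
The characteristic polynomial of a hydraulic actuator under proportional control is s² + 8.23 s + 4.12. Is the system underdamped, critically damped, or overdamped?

a² − 4b = 51 > 0 (two distinct real roots); the system is overdamped.

overdamped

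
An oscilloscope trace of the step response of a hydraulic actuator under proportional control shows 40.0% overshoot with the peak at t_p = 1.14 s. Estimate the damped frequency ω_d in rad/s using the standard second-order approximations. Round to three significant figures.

ω_d ≈ 2.76 rad/s

t_p = π/ω_d, so ω_d = π/1.14 = 2.76 rad/s.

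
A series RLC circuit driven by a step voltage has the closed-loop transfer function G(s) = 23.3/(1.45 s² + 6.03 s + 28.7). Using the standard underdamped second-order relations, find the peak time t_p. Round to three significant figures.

Dividing through by 1.45: denominator becomes s² + 4.159 s + 19.79.
So ω_n = √19.79 = 4.45 rad/s and ζ = 4.159/(2·4.45) = 0.467.
The damped frequency ω_d = ω_n√(1−ζ²) = 3.93 rad/s. t_p = π/ω_d = 0.799 s.

t_p ≈ 0.799 s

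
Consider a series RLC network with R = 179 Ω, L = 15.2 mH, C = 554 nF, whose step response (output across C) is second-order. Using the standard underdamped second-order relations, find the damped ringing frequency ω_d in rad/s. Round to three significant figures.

For a series RLC circuit (capacitor voltage as output), ω_n = 1/√(LC) = 1/√(15.2 mH · 554 nF) = 10900 rad/s.
ζ = (R/2)·√(C/L) = (179/2)·√(554 nF/15.2 mH) = 0.540.
ω_d = ω_n√(1−ζ²) = 9170 rad/s.

ω_d ≈ 9170 rad/s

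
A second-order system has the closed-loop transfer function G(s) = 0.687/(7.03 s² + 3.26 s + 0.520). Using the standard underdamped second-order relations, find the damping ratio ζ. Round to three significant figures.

ζ ≈ 0.853

Dividing through by 7.03: denominator becomes s² + 0.4637 s + 0.07397.
So ω_n = √0.07397 = 0.272 rad/s and ζ = 0.4637/(2·0.272) = 0.853.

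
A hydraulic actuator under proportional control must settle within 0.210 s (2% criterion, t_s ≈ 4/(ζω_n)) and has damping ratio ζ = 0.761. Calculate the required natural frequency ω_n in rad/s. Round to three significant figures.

Rearranging t_s ≈ 4/(ζω_n) gives ω_n = 4/(ζ·t_s) = 4/(0.761 × 0.210) = 25.0 rad/s.

ω_n ≈ 25.0 rad/s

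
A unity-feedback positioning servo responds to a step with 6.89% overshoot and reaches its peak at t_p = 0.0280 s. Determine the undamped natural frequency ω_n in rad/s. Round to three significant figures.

ω_n ≈ 147 rad/s

The overshoot fixes ζ = −ln(OS)/√(π²+ln²(OS)) = 0.648.
t_p = π/ω_d ⇒ ω_d = 112 rad/s; then ω_n = ω_d/√(1−ζ²) = 147 rad/s.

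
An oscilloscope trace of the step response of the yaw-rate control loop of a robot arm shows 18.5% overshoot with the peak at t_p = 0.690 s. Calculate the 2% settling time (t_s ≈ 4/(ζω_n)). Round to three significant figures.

t_s ≈ 1.64 s

From the overshoot, ζ = −ln(OS)/√(π²+ln²(OS)) = 0.473.
From t_p = π/ω_d, ω_d = π/0.690 = 4.55 rad/s, so ω_n = ω_d/√(1−ζ²) = 5.17 rad/s.
t_s ≈ 4/(ζω_n) = 4/(0.473·5.17) = 1.64 s.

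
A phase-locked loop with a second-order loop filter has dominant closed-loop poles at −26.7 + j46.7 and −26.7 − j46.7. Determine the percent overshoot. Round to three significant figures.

The poles are at −σ ± jω_d with σ = 26.7 and ω_d = 46.7, so ω_n = √(σ²+ω_d²) = 53.8 rad/s and ζ = σ/ω_n = 0.496.
%OS = 100·exp(−πζ/√(1−ζ²)) = 16.6%.

%OS ≈ 16.6%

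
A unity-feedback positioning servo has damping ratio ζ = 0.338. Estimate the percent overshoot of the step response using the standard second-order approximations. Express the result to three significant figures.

For an underdamped second-order system, %OS = 100·exp(−πζ/√(1−ζ²)).
πζ/√(1−ζ²) = π·0.338/√(1−0.114) = 1.128, so %OS = 100·e^(−1.128) = 32.4%.

%OS ≈ 32.4%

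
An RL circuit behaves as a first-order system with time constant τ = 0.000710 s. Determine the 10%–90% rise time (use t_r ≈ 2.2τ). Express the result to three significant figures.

t_r ≈ 0.00156 s

t_r ≈ 2.2τ = 0.00156 s.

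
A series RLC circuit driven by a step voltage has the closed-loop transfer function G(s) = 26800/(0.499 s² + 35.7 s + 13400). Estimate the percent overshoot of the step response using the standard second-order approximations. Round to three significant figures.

%OS ≈ 49.5%

Dividing through by 0.499: denominator becomes s² + 71.54 s + 26850.
So ω_n = √26850 = 164 rad/s and ζ = 71.54/(2·164) = 0.218.
%OS = 100 e^{−πζ/√(1−ζ²)} with ζ = 0.218 gives 49.5%.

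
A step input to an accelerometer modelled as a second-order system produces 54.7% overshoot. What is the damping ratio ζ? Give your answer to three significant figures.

From %OS = 100·exp(−πζ/√(1−ζ²)), invert to get ζ = −ln(OS)/√(π² + ln²(OS)) with OS = 0.547.
−ln 0.547 = 0.6033, so ζ = 0.6033/√(π² + 0.3640) = 0.189.

ζ ≈ 0.189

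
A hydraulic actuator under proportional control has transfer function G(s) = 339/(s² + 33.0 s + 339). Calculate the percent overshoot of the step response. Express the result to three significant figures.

%OS ≈ 0.176%

Comparing the denominator to s² + 2ζω_n s + ω_n²: ω_n = √339 = 18.4 rad/s, and 2ζω_n = 33.0 so ζ = 33.0/(2·18.4) = 0.896.
%OS = 100 e^{−πζ/√(1−ζ²)} with ζ = 0.896 gives 0.176%.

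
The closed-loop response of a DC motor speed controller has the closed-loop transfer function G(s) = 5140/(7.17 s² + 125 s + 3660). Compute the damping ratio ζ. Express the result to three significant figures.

Dividing through by 7.17: denominator becomes s² + 17.43 s + 510.5.
So ω_n = √510.5 = 22.6 rad/s and ζ = 17.43/(2·22.6) = 0.386.

ζ ≈ 0.386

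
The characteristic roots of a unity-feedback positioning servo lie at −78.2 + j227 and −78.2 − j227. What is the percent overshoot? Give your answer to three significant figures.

%OS ≈ 33.9%

|pole| = ω_n = √(78.2² + 227²) = 240 rad/s; ζ = cos θ = σ/ω_n = 0.326.
%OS = 100·exp(−πζ/√(1−ζ²)) = 33.9%.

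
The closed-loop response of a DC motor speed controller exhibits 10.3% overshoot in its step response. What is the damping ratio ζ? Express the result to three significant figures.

From %OS = 100·exp(−πζ/√(1−ζ²)), invert to get ζ = −ln(OS)/√(π² + ln²(OS)) with OS = 0.103.
−ln 0.103 = 2.273, so ζ = 2.273/√(π² + 5.167) = 0.586.

ζ ≈ 0.586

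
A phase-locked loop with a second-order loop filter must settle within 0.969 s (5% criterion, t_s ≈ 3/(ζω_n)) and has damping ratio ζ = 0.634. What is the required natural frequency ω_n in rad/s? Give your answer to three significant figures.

ω_n ≈ 4.88 rad/s

Rearranging t_s ≈ 3/(ζω_n) gives ω_n = 3/(ζ·t_s) = 3/(0.634 × 0.969) = 4.88 rad/s.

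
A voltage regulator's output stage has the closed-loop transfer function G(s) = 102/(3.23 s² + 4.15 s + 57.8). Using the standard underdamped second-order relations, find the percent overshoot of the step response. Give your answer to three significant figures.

%OS ≈ 61.7%

Dividing through by 3.23: denominator becomes s² + 1.285 s + 17.89.
So ω_n = √17.89 = 4.23 rad/s and ζ = 1.285/(2·4.23) = 0.152.
%OS = 100 e^{−πζ/√(1−ζ²)} with ζ = 0.152 gives 61.7%.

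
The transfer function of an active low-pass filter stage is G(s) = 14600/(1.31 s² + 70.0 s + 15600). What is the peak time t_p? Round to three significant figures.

t_p ≈ 0.0297 s

Dividing through by 1.31: denominator becomes s² + 53.44 s + 11910.
So ω_n = √11910 = 109 rad/s and ζ = 53.44/(2·109) = 0.245.
ω_d = ω_n√(1−ζ²) = 106 rad/s. t_p = π/ω_d = 0.0297 s.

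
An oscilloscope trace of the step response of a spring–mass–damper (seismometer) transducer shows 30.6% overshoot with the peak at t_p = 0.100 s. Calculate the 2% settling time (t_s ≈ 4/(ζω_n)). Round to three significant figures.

ζ from %OS: ζ = |ln 0.306|/√(π²+ln²0.306) = 0.353.
t_p = π/ω_d ⇒ ω_d = 31.4 rad/s; then ω_n = ω_d/√(1−ζ²) = 33.6 rad/s.
t_s ≈ 4/(ζω_n) = 4/(0.353·33.6) = 0.338 s.

t_s ≈ 0.338 s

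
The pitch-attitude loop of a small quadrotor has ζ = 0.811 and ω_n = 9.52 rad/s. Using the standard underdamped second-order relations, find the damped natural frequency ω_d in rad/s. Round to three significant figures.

ω_d ≈ 5.57 rad/s

ω_d = ω_n√(1−ζ²) = 9.52·√0.342 = 5.57 rad/s.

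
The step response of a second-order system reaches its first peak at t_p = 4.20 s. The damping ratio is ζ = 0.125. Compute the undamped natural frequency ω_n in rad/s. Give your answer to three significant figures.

Peak time t_p = π/ω_d, so ω_d = π/t_p = π/4.20 = 0.748 rad/s.
ω_n = ω_d/√(1−ζ²) = 0.748/√0.984 = 0.754 rad/s.

ω_n ≈ 0.754 rad/s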